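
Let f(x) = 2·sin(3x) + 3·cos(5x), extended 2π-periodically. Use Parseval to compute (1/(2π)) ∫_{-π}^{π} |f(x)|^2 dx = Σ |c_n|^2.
Σ |c_n|^2 = 13/2

Expand |f|^2 and use orthogonality of {sin(nx), cos(mx)} on [-π, π]:
  ∫_{-π}^{π} sin(nx)^2 dx = π, ∫ cos(mx)^2 dx = π, and cross terms integrate to 0.
So ∫_{-π}^{π} f(x)^2 dx = 2^2 · π + 3^2 · π = (4 + 9)π.
Divide by 2π: (4 + 9)/2 = 13/2.
By Parseval, this equals Σ |c_n|^2.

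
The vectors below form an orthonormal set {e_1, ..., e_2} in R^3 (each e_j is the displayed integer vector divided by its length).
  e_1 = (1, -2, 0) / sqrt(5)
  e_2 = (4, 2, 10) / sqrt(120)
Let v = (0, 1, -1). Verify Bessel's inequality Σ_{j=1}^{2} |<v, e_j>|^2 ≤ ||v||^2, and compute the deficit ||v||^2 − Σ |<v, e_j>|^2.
Σ |<v, e_j>|^2 = 4/3; ||v||^2 = 2; deficit = 2/3

Write each e_j = u_j / sqrt(<u_j, u_j>) where u_j is the displayed integer vector. Then <v, e_j> = <v, u_j> / sqrt(<u_j, u_j>), so |<v, e_j>|^2 = <v, u_j>^2 / <u_j, u_j>.
Coefficients: <v, e_1> = -2/sqrt(5), <v, e_2> = -8/sqrt(120).
Square and sum: Σ |<v, e_j>|^2 = 4/3.
Compute ||v||^2 = v·v = 2.
Deficit = 2 − 4/3 = 2/3 ≥ 0, confirming Bessel's inequality. (The deficit equals ||v − Σ <v,e_j> e_j||^2, the squared distance from v to span{e_j}.)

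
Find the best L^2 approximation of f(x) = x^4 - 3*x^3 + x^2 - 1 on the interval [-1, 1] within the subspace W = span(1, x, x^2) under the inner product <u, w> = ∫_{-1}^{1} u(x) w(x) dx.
g(x) = 13*x^2/7 - 9*x/5 - 38/35

The best approximation g ∈ W is the orthogonal projection of f onto W. Writing g = a_0 + a_1 x + a_2 x^2, the coefficients solve the normal equations G · a = b where
  G_{ij} = <φ_i, φ_j> and b_i = <f, φ_i>, with φ_0 = 1, φ_1 = x, φ_2 = x^2.
G =
  [2, 0, 2/3]
  [0, 2/3, 0]
  [2/3, 0, 2/5],
b = (-14/15, -6/5, 2/105).
Solving gives a_0 = -38/35, a_1 = -9/5, a_2 = 13/7, so
  g(x) = 13*x^2/7 - 9*x/5 - 38/35.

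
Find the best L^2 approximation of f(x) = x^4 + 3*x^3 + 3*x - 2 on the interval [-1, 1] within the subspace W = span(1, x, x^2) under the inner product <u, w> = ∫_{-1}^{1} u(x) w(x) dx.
g(x) = 6*x^2/7 + 24*x/5 - 73/35

The best approximation g ∈ W is the orthogonal projection of f onto W. Writing g = a_0 + a_1 x + a_2 x^2, the coefficients solve the normal equations G · a = b where
  G_{ij} = <φ_i, φ_j> and b_i = <f, φ_i>, with φ_0 = 1, φ_1 = x, φ_2 = x^2.
G =
  [2, 0, 2/3]
  [0, 2/3, 0]
  [2/3, 0, 2/5],
b = (-18/5, 16/5, -22/21).
Solving gives a_0 = -73/35, a_1 = 24/5, a_2 = 6/7, so
  g(x) = 6*x^2/7 + 24*x/5 - 73/35.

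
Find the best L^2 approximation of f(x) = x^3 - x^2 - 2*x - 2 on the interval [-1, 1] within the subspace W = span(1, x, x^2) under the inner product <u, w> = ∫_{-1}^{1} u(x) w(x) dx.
g(x) = -x^2 - 7*x/5 - 2

The best approximation g ∈ W is the orthogonal projection of f onto W. Writing g = a_0 + a_1 x + a_2 x^2, the coefficients solve the normal equations G · a = b where
  G_{ij} = <φ_i, φ_j> and b_i = <f, φ_i>, with φ_0 = 1, φ_1 = x, φ_2 = x^2.
G =
  [2, 0, 2/3]
  [0, 2/3, 0]
  [2/3, 0, 2/5],
b = (-14/3, -14/15, -26/15).
Solving gives a_0 = -2, a_1 = -7/5, a_2 = -1, so
  g(x) = -x^2 - 7*x/5 - 2.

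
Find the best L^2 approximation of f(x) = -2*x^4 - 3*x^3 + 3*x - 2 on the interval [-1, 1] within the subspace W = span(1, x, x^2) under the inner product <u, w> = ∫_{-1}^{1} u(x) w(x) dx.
g(x) = -12*x^2/7 + 6*x/5 - 64/35

The best approximation g ∈ W is the orthogonal projection of f onto W. Writing g = a_0 + a_1 x + a_2 x^2, the coefficients solve the normal equations G · a = b where
  G_{ij} = <φ_i, φ_j> and b_i = <f, φ_i>, with φ_0 = 1, φ_1 = x, φ_2 = x^2.
G =
  [2, 0, 2/3]
  [0, 2/3, 0]
  [2/3, 0, 2/5],
b = (-24/5, 4/5, -40/21).
Solving gives a_0 = -64/35, a_1 = 6/5, a_2 = -12/7, so
  g(x) = -12*x^2/7 + 6*x/5 - 64/35.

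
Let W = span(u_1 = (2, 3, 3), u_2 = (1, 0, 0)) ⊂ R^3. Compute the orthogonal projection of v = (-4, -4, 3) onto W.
proj_W(v) = (-4, -1/2, -1/2)

Set up U = [u_1 | ... | u_2] ∈ R^(3×2). The projector onto W = col(U) is P = U (U^T U)^(-1) U^T.
Compute U^T U =
  [22, 2]
  [2, 1],
and U^T v = (-11, -4).
Solve U^T U · c = U^T v for the coefficients: c = (-1/6, -11/3). The projection is proj_W(v) = U c.
Check: (v - proj_W(v)) · u_1 = 0  (should be 0).
Check: (v - proj_W(v)) · u_2 = 0  (should be 0).
Result: proj_W(v) = (-4, -1/2, -1/2).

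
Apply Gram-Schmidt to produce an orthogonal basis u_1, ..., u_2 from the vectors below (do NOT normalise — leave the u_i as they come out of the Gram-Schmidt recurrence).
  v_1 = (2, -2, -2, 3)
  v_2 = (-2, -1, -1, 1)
Orthogonal basis:
  u_1 = (2, -2, -2, 3)
  u_2 = (-16/7, -5/7, -5/7, 4/7)

Apply the Gram-Schmidt recurrence
  u_1 = v_1
  u_i = v_i − Σ_{j<i} ((v_i · u_j) / (u_j · u_j)) · u_j.

Step by step this gives:
  u_1 = (2, -2, -2, 3)
  u_2 = (-16/7, -5/7, -5/7, 4/7)

Orthogonality check:
  u_2 · u_1 = 0 (should be 0)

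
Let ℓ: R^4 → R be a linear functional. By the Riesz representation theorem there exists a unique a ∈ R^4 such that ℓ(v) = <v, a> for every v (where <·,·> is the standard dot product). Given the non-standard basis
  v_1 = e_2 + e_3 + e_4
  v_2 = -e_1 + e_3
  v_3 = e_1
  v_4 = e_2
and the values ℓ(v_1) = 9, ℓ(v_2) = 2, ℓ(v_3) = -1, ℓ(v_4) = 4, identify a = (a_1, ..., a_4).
a = (-1, 4, 1, 4)

Write a = (a_1, ..., a_4) in the standard basis. For each basis vector v_i, ℓ(v_i) = <v_i, a> is a linear equation in the a_j's. Collect the n equations into a matrix system V a = ℓ, where row i of V is v_i (expressed in the standard basis). Since V is invertible (lower-triangular with 1s on the diagonal, up to permutation), solve by back-substitution:
  V =
[[0, 1, 1, 1],
 [-1, 0, 1, 0],
 [1, 0, 0, 0],
 [0, 1, 0, 0]]
  V a = (9, 2, -1, 4)
Solving gives a = (-1, 4, 1, 4).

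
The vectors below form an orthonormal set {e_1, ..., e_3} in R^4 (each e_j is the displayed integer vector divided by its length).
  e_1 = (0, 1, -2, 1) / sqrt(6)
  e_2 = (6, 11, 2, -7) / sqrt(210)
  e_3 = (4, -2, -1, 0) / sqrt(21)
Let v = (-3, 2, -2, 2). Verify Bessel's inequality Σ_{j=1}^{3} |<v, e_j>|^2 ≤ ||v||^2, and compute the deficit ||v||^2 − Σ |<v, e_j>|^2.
Σ |<v, e_j>|^2 = 314/15; ||v||^2 = 21; deficit = 1/15

Write each e_j = u_j / sqrt(<u_j, u_j>) where u_j is the displayed integer vector. Then <v, e_j> = <v, u_j> / sqrt(<u_j, u_j>), so |<v, e_j>|^2 = <v, u_j>^2 / <u_j, u_j>.
Coefficients: <v, e_1> = 8/sqrt(6), <v, e_2> = -14/sqrt(210), <v, e_3> = -14/sqrt(21).
Square and sum: Σ |<v, e_j>|^2 = 314/15.
Compute ||v||^2 = v·v = 21.
Deficit = 21 − 314/15 = 1/15 ≥ 0, confirming Bessel's inequality. (The deficit equals ||v − Σ <v,e_j> e_j||^2, the squared distance from v to span{e_j}.)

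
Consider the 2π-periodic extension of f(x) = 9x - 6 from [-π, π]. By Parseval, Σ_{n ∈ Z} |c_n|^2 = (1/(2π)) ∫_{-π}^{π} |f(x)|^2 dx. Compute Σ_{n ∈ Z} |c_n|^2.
Σ |c_n|^2 = 27π^2 + 36

Expand and integrate term by term over [-π, π]:
  ∫ (9x)^2 dx = 81·(2π^3/3); ∫ 2·9·(-6)·x dx = 0 (odd integrand); ∫ (-6)^2 dx = 36·2π.
So (1/(2π)) ∫_{-π}^{π} (9x - 6)^2 dx = 81π^2/3 + 36 = 27π^2 + 36.
Parseval ⇒ Σ |c_n|^2 = 27π^2 + 36.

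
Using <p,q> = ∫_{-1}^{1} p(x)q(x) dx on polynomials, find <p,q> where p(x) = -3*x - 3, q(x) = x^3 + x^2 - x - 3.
<p,q> = 84/5

Expand the product: p(x)·q(x) = -3*x^4 - 6*x^3 + 12*x + 9.
∫_{-1}^{1} of each monomial x^k gives [2/(k+1) if k even, 0 if k odd]. Integrating term-by-term (or equivalently evaluating the antiderivative F(x) = -3*x^5/5 - 3*x^4/2 + 6*x^2 + 9*x at the endpoints):
  F(1) − F(−1) = 129/10 − (-39/10) = 84/5.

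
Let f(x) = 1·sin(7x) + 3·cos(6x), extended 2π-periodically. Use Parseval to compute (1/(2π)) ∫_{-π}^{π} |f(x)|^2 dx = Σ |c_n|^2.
Σ |c_n|^2 = 5

Expand |f|^2 and use orthogonality of {sin(nx), cos(mx)} on [-π, π]:
  ∫_{-π}^{π} sin(nx)^2 dx = π, ∫ cos(mx)^2 dx = π, and cross terms integrate to 0.
So ∫_{-π}^{π} f(x)^2 dx = 1^2 · π + 3^2 · π = (1 + 9)π.
Divide by 2π: (1 + 9)/2 = 5.
By Parseval, this equals Σ |c_n|^2.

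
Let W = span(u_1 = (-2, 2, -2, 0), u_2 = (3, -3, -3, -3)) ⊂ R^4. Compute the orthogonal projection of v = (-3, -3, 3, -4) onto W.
proj_W(v) = (1, -1, 1, 0)

Set up U = [u_1 | ... | u_2] ∈ R^(4×2). The projector onto W = col(U) is P = U (U^T U)^(-1) U^T.
Compute U^T U =
  [12, -6]
  [-6, 36],
and U^T v = (-6, 3).
Solve U^T U · c = U^T v for the coefficients: c = (-1/2, 0). The projection is proj_W(v) = U c.
Check: (v - proj_W(v)) · u_1 = 0  (should be 0).
Check: (v - proj_W(v)) · u_2 = 0  (should be 0).
Result: proj_W(v) = (1, -1, 1, 0).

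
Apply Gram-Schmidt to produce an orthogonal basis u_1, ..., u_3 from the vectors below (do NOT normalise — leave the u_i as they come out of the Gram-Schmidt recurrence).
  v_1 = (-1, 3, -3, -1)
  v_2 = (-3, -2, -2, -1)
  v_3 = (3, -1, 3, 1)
Orthogonal basis:
  u_1 = (-1, 3, -3, -1)
  u_2 = (-14/5, -13/5, -7/5, -4/5)
  u_3 = (19/43, -10/43, -12/43, -13/43)

Apply the Gram-Schmidt recurrence
  u_1 = v_1
  u_i = v_i − Σ_{j<i} ((v_i · u_j) / (u_j · u_j)) · u_j.

Step by step this gives:
  u_1 = (-1, 3, -3, -1)
  u_2 = (-14/5, -13/5, -7/5, -4/5)
  u_3 = (19/43, -10/43, -12/43, -13/43)

Orthogonality check:
  u_2 · u_1 = 0 (should be 0)
  u_3 · u_1 = 0 (should be 0)
  u_3 · u_2 = 0 (should be 0)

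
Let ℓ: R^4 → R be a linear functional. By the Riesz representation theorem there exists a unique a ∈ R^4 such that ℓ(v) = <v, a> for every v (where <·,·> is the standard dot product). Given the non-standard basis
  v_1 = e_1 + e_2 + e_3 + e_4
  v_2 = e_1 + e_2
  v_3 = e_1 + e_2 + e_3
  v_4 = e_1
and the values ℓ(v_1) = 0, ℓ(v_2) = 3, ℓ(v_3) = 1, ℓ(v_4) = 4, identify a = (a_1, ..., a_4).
a = (4, -1, -2, -1)

Write a = (a_1, ..., a_4) in the standard basis. For each basis vector v_i, ℓ(v_i) = <v_i, a> is a linear equation in the a_j's. Collect the n equations into a matrix system V a = ℓ, where row i of V is v_i (expressed in the standard basis). Since V is invertible (lower-triangular with 1s on the diagonal, up to permutation), solve by back-substitution:
  V =
[[1, 1, 1, 1],
 [1, 1, 0, 0],
 [1, 1, 1, 0],
 [1, 0, 0, 0]]
  V a = (0, 3, 1, 4)
Solving gives a = (4, -1, -2, -1).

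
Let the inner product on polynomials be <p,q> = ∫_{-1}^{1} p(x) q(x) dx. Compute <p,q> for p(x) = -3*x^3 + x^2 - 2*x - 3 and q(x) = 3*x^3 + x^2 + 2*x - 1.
<p,q> = -662/105

Expand the product: p(x)·q(x) = -9*x^6 - 11*x^4 - 6*x^3 - 8*x^2 - 4*x + 3.
∫_{-1}^{1} of each monomial x^k gives [2/(k+1) if k even, 0 if k odd]. Integrating term-by-term (or equivalently evaluating the antiderivative F(x) = -9*x^7/7 - 11*x^5/5 - 3*x^4/2 - 8*x^3/3 - 2*x^2 + 3*x at the endpoints):
  F(1) − F(−1) = -1397/210 − (-73/210) = -662/105.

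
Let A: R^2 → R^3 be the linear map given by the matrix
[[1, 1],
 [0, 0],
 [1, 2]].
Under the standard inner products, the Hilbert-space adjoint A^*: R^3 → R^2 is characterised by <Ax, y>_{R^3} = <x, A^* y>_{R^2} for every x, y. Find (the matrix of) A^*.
A^* = A^T =
[[1, 0, 1],
 [1, 0, 2]]

For real matrices with standard dot products, the defining identity <Ax, y> = <x, A^* y> gives (Ax)^T y = x^T (A^*) y, i.e. x^T A^T y = x^T (A^*) y. Since this holds for all x, y, we must have A^* = A^T. Therefore
A^* =
[[1, 0, 1],
 [1, 0, 2]].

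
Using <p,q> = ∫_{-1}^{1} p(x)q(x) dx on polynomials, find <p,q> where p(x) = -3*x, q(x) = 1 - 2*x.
<p,q> = 4

Expand the product: p(x)·q(x) = 6*x^2 - 3*x.
∫_{-1}^{1} of each monomial x^k gives [2/(k+1) if k even, 0 if k odd]. Integrating term-by-term (or equivalently evaluating the antiderivative F(x) = 2*x^3 - 3*x^2/2 at the endpoints):
  F(1) − F(−1) = 1/2 − (-7/2) = 4.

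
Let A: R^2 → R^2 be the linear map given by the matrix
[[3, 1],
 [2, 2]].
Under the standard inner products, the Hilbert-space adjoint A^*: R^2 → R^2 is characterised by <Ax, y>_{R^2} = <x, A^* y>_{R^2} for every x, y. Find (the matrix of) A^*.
A^* = A^T =
[[3, 2],
 [1, 2]]

For real matrices with standard dot products, the defining identity <Ax, y> = <x, A^* y> gives (Ax)^T y = x^T (A^*) y, i.e. x^T A^T y = x^T (A^*) y. Since this holds for all x, y, we must have A^* = A^T. Therefore
A^* =
[[3, 2],
 [1, 2]].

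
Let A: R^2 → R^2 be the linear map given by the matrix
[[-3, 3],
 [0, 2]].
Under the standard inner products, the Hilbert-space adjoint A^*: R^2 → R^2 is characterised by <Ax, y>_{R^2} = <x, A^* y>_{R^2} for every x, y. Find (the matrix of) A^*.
A^* = A^T =
[[-3, 0],
 [3, 2]]

For real matrices with standard dot products, the defining identity <Ax, y> = <x, A^* y> gives (Ax)^T y = x^T (A^*) y, i.e. x^T A^T y = x^T (A^*) y. Since this holds for all x, y, we must have A^* = A^T. Therefore
A^* =
[[-3, 0],
 [3, 2]].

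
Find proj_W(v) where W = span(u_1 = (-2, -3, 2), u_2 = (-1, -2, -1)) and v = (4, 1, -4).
proj_W(v) = (62/33, 73/33, -142/33)

Set up U = [u_1 | ... | u_2] ∈ R^(3×2). The projector onto W = col(U) is P = U (U^T U)^(-1) U^T.
Compute U^T U =
  [17, 6]
  [6, 6],
and U^T v = (-19, -2).
Solve U^T U · c = U^T v for the coefficients: c = (-17/11, 40/33). The projection is proj_W(v) = U c.
Check: (v - proj_W(v)) · u_1 = 0  (should be 0).
Check: (v - proj_W(v)) · u_2 = 0  (should be 0).
Result: proj_W(v) = (62/33, 73/33, -142/33).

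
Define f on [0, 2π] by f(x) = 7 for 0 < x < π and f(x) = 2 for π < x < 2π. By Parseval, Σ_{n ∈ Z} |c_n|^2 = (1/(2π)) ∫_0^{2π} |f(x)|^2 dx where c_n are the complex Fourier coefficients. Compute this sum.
Σ |c_n|^2 = 53/2

Parseval equates the L^2 energy of f (normalised by 1/(2π)) with the ℓ^2 sum of its Fourier coefficients: (1/(2π)) ∫_0^{2π} |f|^2 = Σ |c_n|^2.
Compute the left side: (1/(2π)) [∫_0^π 7^2 dx + ∫_π^{2π} 2^2 dx] = (1/(2π)) · (49π + 4π) = (49 + 4)/2 = 53/2.
So Σ_{n ∈ Z} |c_n|^2 = 53/2.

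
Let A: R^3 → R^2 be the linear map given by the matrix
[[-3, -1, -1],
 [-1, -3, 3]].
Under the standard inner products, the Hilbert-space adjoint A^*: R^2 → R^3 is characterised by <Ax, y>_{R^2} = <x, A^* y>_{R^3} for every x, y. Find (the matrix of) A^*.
A^* = A^T =
[[-3, -1],
 [-1, -3],
 [-1, 3]]

For real matrices with standard dot products, the defining identity <Ax, y> = <x, A^* y> gives (Ax)^T y = x^T (A^*) y, i.e. x^T A^T y = x^T (A^*) y. Since this holds for all x, y, we must have A^* = A^T. Therefore
A^* =
[[-3, -1],
 [-1, -3],
 [-1, 3]].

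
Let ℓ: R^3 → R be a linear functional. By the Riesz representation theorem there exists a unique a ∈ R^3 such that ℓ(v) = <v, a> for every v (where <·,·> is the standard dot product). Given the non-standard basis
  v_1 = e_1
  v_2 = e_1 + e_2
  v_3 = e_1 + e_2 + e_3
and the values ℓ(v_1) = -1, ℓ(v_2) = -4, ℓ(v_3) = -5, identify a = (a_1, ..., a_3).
a = (-1, -3, -1)

Write a = (a_1, ..., a_3) in the standard basis. For each basis vector v_i, ℓ(v_i) = <v_i, a> is a linear equation in the a_j's. Collect the n equations into a matrix system V a = ℓ, where row i of V is v_i (expressed in the standard basis). Since V is invertible (lower-triangular with 1s on the diagonal, up to permutation), solve by back-substitution:
  V =
[[1, 0, 0],
 [1, 1, 0],
 [1, 1, 1]]
  V a = (-1, -4, -5)
Solving gives a = (-1, -3, -1).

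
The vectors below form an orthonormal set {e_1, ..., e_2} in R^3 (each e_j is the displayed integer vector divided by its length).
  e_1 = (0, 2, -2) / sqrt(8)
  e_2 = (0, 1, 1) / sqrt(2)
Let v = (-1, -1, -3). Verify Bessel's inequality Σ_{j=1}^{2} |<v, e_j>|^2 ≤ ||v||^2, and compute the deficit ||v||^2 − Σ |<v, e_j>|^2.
Σ |<v, e_j>|^2 = 10; ||v||^2 = 11; deficit = 1

Write each e_j = u_j / sqrt(<u_j, u_j>) where u_j is the displayed integer vector. Then <v, e_j> = <v, u_j> / sqrt(<u_j, u_j>), so |<v, e_j>|^2 = <v, u_j>^2 / <u_j, u_j>.
Coefficients: <v, e_1> = 4/sqrt(8), <v, e_2> = -4/sqrt(2).
Square and sum: Σ |<v, e_j>|^2 = 10.
Compute ||v||^2 = v·v = 11.
Deficit = 11 − 10 = 1 ≥ 0, confirming Bessel's inequality. (The deficit equals ||v − Σ <v,e_j> e_j||^2, the squared distance from v to span{e_j}.)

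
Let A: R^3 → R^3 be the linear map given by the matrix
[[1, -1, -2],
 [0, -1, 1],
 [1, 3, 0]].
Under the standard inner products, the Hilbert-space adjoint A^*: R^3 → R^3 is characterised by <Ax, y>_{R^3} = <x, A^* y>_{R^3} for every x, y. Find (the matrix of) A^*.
A^* = A^T =
[[1, 0, 1],
 [-1, -1, 3],
 [-2, 1, 0]]

For real matrices with standard dot products, the defining identity <Ax, y> = <x, A^* y> gives (Ax)^T y = x^T (A^*) y, i.e. x^T A^T y = x^T (A^*) y. Since this holds for all x, y, we must have A^* = A^T. Therefore
A^* =
[[1, 0, 1],
 [-1, -1, 3],
 [-2, 1, 0]].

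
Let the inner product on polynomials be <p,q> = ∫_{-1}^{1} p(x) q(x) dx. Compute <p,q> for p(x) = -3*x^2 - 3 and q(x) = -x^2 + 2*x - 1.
<p,q> = 56/5

Expand the product: p(x)·q(x) = 3*x^4 - 6*x^3 + 6*x^2 - 6*x + 3.
∫_{-1}^{1} of each monomial x^k gives [2/(k+1) if k even, 0 if k odd]. Integrating term-by-term (or equivalently evaluating the antiderivative F(x) = 3*x^5/5 - 3*x^4/2 + 2*x^3 - 3*x^2 + 3*x at the endpoints):
  F(1) − F(−1) = 11/10 − (-101/10) = 56/5.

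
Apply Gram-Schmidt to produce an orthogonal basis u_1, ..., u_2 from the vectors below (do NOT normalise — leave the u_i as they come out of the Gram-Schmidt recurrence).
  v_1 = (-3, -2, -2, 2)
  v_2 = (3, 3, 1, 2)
Orthogonal basis:
  u_1 = (-3, -2, -2, 2)
  u_2 = (8/7, 37/21, -5/21, 68/21)

Apply the Gram-Schmidt recurrence
  u_1 = v_1
  u_i = v_i − Σ_{j<i} ((v_i · u_j) / (u_j · u_j)) · u_j.

Step by step this gives:
  u_1 = (-3, -2, -2, 2)
  u_2 = (8/7, 37/21, -5/21, 68/21)

Orthogonality check:
  u_2 · u_1 = 0 (should be 0)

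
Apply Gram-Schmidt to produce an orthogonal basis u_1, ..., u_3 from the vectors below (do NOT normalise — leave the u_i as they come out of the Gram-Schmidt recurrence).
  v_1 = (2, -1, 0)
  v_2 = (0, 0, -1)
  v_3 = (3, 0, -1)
Orthogonal basis:
  u_1 = (2, -1, 0)
  u_2 = (0, 0, -1)
  u_3 = (3/5, 6/5, 0)

Apply the Gram-Schmidt recurrence
  u_1 = v_1
  u_i = v_i − Σ_{j<i} ((v_i · u_j) / (u_j · u_j)) · u_j.

Step by step this gives:
  u_1 = (2, -1, 0)
  u_2 = (0, 0, -1)
  u_3 = (3/5, 6/5, 0)

Orthogonality check:
  u_2 · u_1 = 0 (should be 0)
  u_3 · u_1 = 0 (should be 0)
  u_3 · u_2 = 0 (should be 0)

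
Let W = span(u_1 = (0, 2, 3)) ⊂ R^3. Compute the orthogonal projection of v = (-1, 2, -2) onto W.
proj_W(v) = (0, -4/13, -6/13)

Set up U = [u_1 | ... | u_1] ∈ R^(3×1). The projector onto W = col(U) is P = U (U^T U)^(-1) U^T.
Compute U^T U =
  [13],
and U^T v = (-2).
Solve U^T U · c = U^T v for the coefficients: c = (-2/13). The projection is proj_W(v) = U c.
Check: (v - proj_W(v)) · u_1 = 0  (should be 0).
Result: proj_W(v) = (0, -4/13, -6/13).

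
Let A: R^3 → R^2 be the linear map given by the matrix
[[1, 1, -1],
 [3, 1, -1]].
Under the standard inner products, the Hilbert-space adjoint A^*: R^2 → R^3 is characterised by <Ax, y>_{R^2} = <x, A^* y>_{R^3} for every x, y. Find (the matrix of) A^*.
A^* = A^T =
[[1, 3],
 [1, 1],
 [-1, -1]]

For real matrices with standard dot products, the defining identity <Ax, y> = <x, A^* y> gives (Ax)^T y = x^T (A^*) y, i.e. x^T A^T y = x^T (A^*) y. Since this holds for all x, y, we must have A^* = A^T. Therefore
A^* =
[[1, 3],
 [1, 1],
 [-1, -1]].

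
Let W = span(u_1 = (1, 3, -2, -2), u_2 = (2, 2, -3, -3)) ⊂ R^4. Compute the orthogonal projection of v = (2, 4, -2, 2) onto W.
proj_W(v) = (-1/17, 61/17, -14/17, -14/17)

Set up U = [u_1 | ... | u_2] ∈ R^(4×2). The projector onto W = col(U) is P = U (U^T U)^(-1) U^T.
Compute U^T U =
  [18, 20]
  [20, 26],
and U^T v = (14, 12).
Solve U^T U · c = U^T v for the coefficients: c = (31/17, -16/17). The projection is proj_W(v) = U c.
Check: (v - proj_W(v)) · u_1 = 0  (should be 0).
Check: (v - proj_W(v)) · u_2 = 0  (should be 0).
Result: proj_W(v) = (-1/17, 61/17, -14/17, -14/17).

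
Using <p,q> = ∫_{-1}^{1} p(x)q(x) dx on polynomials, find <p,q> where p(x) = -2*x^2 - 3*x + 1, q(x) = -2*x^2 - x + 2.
<p,q> = 18/5

Expand the product: p(x)·q(x) = 4*x^4 + 8*x^3 - 3*x^2 - 7*x + 2.
∫_{-1}^{1} of each monomial x^k gives [2/(k+1) if k even, 0 if k odd]. Integrating term-by-term (or equivalently evaluating the antiderivative F(x) = 4*x^5/5 + 2*x^4 - x^3 - 7*x^2/2 + 2*x at the endpoints):
  F(1) − F(−1) = 3/10 − (-33/10) = 18/5.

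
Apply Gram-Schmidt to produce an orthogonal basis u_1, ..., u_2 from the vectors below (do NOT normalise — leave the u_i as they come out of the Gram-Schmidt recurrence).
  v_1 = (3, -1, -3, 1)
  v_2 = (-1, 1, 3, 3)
Orthogonal basis:
  u_1 = (3, -1, -3, 1)
  u_2 = (1/2, 1/2, 3/2, 7/2)

Apply the Gram-Schmidt recurrence
  u_1 = v_1
  u_i = v_i − Σ_{j<i} ((v_i · u_j) / (u_j · u_j)) · u_j.

Step by step this gives:
  u_1 = (3, -1, -3, 1)
  u_2 = (1/2, 1/2, 3/2, 7/2)

Orthogonality check:
  u_2 · u_1 = 0 (should be 0)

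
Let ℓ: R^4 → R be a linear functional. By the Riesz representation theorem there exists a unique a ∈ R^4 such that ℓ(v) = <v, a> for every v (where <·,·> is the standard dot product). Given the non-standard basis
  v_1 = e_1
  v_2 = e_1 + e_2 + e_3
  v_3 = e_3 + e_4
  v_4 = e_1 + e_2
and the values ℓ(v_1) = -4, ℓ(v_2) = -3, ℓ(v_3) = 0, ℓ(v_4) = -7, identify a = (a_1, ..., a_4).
a = (-4, -3, 4, -4)

Write a = (a_1, ..., a_4) in the standard basis. For each basis vector v_i, ℓ(v_i) = <v_i, a> is a linear equation in the a_j's. Collect the n equations into a matrix system V a = ℓ, where row i of V is v_i (expressed in the standard basis). Since V is invertible (lower-triangular with 1s on the diagonal, up to permutation), solve by back-substitution:
  V =
[[1, 0, 0, 0],
 [1, 1, 1, 0],
 [0, 0, 1, 1],
 [1, 1, 0, 0]]
  V a = (-4, -3, 0, -7)
Solving gives a = (-4, -3, 4, -4).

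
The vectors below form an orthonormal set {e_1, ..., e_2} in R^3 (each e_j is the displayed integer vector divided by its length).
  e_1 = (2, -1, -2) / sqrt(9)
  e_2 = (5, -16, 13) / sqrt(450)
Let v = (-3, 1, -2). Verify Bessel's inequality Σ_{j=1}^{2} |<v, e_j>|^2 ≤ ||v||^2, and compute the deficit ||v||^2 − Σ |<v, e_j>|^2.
Σ |<v, e_j>|^2 = 411/50; ||v||^2 = 14; deficit = 289/50

Write each e_j = u_j / sqrt(<u_j, u_j>) where u_j is the displayed integer vector. Then <v, e_j> = <v, u_j> / sqrt(<u_j, u_j>), so |<v, e_j>|^2 = <v, u_j>^2 / <u_j, u_j>.
Coefficients: <v, e_1> = -3/sqrt(9), <v, e_2> = -57/sqrt(450).
Square and sum: Σ |<v, e_j>|^2 = 411/50.
Compute ||v||^2 = v·v = 14.
Deficit = 14 − 411/50 = 289/50 ≥ 0, confirming Bessel's inequality. (The deficit equals ||v − Σ <v,e_j> e_j||^2, the squared distance from v to span{e_j}.)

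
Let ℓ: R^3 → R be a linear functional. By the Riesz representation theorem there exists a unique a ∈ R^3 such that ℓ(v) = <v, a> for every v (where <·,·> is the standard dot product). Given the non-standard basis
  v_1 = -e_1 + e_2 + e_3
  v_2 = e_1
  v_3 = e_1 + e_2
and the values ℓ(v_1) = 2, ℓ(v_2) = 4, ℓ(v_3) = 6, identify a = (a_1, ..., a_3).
a = (4, 2, 4)

Write a = (a_1, ..., a_3) in the standard basis. For each basis vector v_i, ℓ(v_i) = <v_i, a> is a linear equation in the a_j's. Collect the n equations into a matrix system V a = ℓ, where row i of V is v_i (expressed in the standard basis). Since V is invertible (lower-triangular with 1s on the diagonal, up to permutation), solve by back-substitution:
  V =
[[-1, 1, 1],
 [1, 0, 0],
 [1, 1, 0]]
  V a = (2, 4, 6)
Solving gives a = (4, 2, 4).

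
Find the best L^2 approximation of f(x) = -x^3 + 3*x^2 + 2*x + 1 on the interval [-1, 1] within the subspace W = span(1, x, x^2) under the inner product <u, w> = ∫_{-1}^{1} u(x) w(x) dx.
g(x) = 3*x^2 + 7*x/5 + 1

The best approximation g ∈ W is the orthogonal projection of f onto W. Writing g = a_0 + a_1 x + a_2 x^2, the coefficients solve the normal equations G · a = b where
  G_{ij} = <φ_i, φ_j> and b_i = <f, φ_i>, with φ_0 = 1, φ_1 = x, φ_2 = x^2.
G =
  [2, 0, 2/3]
  [0, 2/3, 0]
  [2/3, 0, 2/5],
b = (4, 14/15, 28/15).
Solving gives a_0 = 1, a_1 = 7/5, a_2 = 3, so
  g(x) = 3*x^2 + 7*x/5 + 1.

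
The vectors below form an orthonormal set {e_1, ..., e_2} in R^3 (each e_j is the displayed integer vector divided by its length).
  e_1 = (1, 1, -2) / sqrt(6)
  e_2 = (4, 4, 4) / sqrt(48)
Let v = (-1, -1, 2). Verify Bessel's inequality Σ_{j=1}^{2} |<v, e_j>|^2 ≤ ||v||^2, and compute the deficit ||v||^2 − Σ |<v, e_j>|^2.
Σ |<v, e_j>|^2 = 6; ||v||^2 = 6; deficit = 0

Write each e_j = u_j / sqrt(<u_j, u_j>) where u_j is the displayed integer vector. Then <v, e_j> = <v, u_j> / sqrt(<u_j, u_j>), so |<v, e_j>|^2 = <v, u_j>^2 / <u_j, u_j>.
Coefficients: <v, e_1> = -6/sqrt(6), <v, e_2> = 0/sqrt(48).
Square and sum: Σ |<v, e_j>|^2 = 6.
Compute ||v||^2 = v·v = 6.
Deficit = 6 − 6 = 0 ≥ 0, confirming Bessel's inequality. (The deficit equals ||v − Σ <v,e_j> e_j||^2, the squared distance from v to span{e_j}.)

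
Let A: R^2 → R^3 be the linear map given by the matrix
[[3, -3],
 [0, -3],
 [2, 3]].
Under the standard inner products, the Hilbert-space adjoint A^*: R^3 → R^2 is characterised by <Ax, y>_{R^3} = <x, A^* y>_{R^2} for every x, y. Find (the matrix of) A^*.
A^* = A^T =
[[3, 0, 2],
 [-3, -3, 3]]

For real matrices with standard dot products, the defining identity <Ax, y> = <x, A^* y> gives (Ax)^T y = x^T (A^*) y, i.e. x^T A^T y = x^T (A^*) y. Since this holds for all x, y, we must have A^* = A^T. Therefore
A^* =
[[3, 0, 2],
 [-3, -3, 3]].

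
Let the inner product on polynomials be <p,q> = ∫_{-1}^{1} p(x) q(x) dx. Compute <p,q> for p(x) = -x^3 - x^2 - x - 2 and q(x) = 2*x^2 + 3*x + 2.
<p,q> = -16

Expand the product: p(x)·q(x) = -2*x^5 - 5*x^4 - 7*x^3 - 9*x^2 - 8*x - 4.
∫_{-1}^{1} of each monomial x^k gives [2/(k+1) if k even, 0 if k odd]. Integrating term-by-term (or equivalently evaluating the antiderivative F(x) = -x^6/3 - x^5 - 7*x^4/4 - 3*x^3 - 4*x^2 - 4*x at the endpoints):
  F(1) − F(−1) = -169/12 − (23/12) = -16.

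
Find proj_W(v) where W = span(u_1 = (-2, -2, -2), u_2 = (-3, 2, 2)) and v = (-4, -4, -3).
proj_W(v) = (-4, -7/2, -7/2)

Set up U = [u_1 | ... | u_2] ∈ R^(3×2). The projector onto W = col(U) is P = U (U^T U)^(-1) U^T.
Compute U^T U =
  [12, -2]
  [-2, 17],
and U^T v = (22, -2).
Solve U^T U · c = U^T v for the coefficients: c = (37/20, 1/10). The projection is proj_W(v) = U c.
Check: (v - proj_W(v)) · u_1 = 0  (should be 0).
Check: (v - proj_W(v)) · u_2 = 0  (should be 0).
Result: proj_W(v) = (-4, -7/2, -7/2).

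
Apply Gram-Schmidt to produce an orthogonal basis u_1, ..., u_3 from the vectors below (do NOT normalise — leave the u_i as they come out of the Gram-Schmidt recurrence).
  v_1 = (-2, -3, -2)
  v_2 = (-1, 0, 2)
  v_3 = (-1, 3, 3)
Orthogonal basis:
  u_1 = (-2, -3, -2)
  u_2 = (-21/17, -6/17, 30/17)
  u_3 = (-10/9, 10/9, -5/9)

Apply the Gram-Schmidt recurrence
  u_1 = v_1
  u_i = v_i − Σ_{j<i} ((v_i · u_j) / (u_j · u_j)) · u_j.

Step by step this gives:
  u_1 = (-2, -3, -2)
  u_2 = (-21/17, -6/17, 30/17)
  u_3 = (-10/9, 10/9, -5/9)

Orthogonality check:
  u_2 · u_1 = 0 (should be 0)
  u_3 · u_1 = 0 (should be 0)
  u_3 · u_2 = 0 (should be 0)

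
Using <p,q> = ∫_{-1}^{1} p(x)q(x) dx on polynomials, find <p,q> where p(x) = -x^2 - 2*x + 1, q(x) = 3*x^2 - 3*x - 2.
<p,q> = 32/15

Expand the product: p(x)·q(x) = -3*x^4 - 3*x^3 + 11*x^2 + x - 2.
∫_{-1}^{1} of each monomial x^k gives [2/(k+1) if k even, 0 if k odd]. Integrating term-by-term (or equivalently evaluating the antiderivative F(x) = -3*x^5/5 - 3*x^4/4 + 11*x^3/3 + x^2/2 - 2*x at the endpoints):
  F(1) − F(−1) = 49/60 − (-79/60) = 32/15.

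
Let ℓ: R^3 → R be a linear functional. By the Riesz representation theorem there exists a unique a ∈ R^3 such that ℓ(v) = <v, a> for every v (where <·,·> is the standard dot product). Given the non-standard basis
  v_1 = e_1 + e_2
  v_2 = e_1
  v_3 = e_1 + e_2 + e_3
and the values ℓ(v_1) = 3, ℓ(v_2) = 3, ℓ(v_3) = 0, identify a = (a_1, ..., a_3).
a = (3, 0, -3)

Write a = (a_1, ..., a_3) in the standard basis. For each basis vector v_i, ℓ(v_i) = <v_i, a> is a linear equation in the a_j's. Collect the n equations into a matrix system V a = ℓ, where row i of V is v_i (expressed in the standard basis). Since V is invertible (lower-triangular with 1s on the diagonal, up to permutation), solve by back-substitution:
  V =
[[1, 1, 0],
 [1, 0, 0],
 [1, 1, 1]]
  V a = (3, 3, 0)
Solving gives a = (3, 0, -3).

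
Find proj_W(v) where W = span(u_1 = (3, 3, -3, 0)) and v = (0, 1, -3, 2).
proj_W(v) = (4/3, 4/3, -4/3, 0)

Set up U = [u_1 | ... | u_1] ∈ R^(4×1). The projector onto W = col(U) is P = U (U^T U)^(-1) U^T.
Compute U^T U =
  [27],
and U^T v = (12).
Solve U^T U · c = U^T v for the coefficients: c = (4/9). The projection is proj_W(v) = U c.
Check: (v - proj_W(v)) · u_1 = 0  (should be 0).
Result: proj_W(v) = (4/3, 4/3, -4/3, 0).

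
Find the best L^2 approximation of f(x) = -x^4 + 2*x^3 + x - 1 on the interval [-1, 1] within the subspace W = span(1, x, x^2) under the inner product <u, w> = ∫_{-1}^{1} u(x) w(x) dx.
g(x) = -6*x^2/7 + 11*x/5 - 32/35

The best approximation g ∈ W is the orthogonal projection of f onto W. Writing g = a_0 + a_1 x + a_2 x^2, the coefficients solve the normal equations G · a = b where
  G_{ij} = <φ_i, φ_j> and b_i = <f, φ_i>, with φ_0 = 1, φ_1 = x, φ_2 = x^2.
G =
  [2, 0, 2/3]
  [0, 2/3, 0]
  [2/3, 0, 2/5],
b = (-12/5, 22/15, -20/21).
Solving gives a_0 = -32/35, a_1 = 11/5, a_2 = -6/7, so
  g(x) = -6*x^2/7 + 11*x/5 - 32/35.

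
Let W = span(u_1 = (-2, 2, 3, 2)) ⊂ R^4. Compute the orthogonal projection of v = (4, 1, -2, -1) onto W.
proj_W(v) = (4/3, -4/3, -2, -4/3)

Set up U = [u_1 | ... | u_1] ∈ R^(4×1). The projector onto W = col(U) is P = U (U^T U)^(-1) U^T.
Compute U^T U =
  [21],
and U^T v = (-14).
Solve U^T U · c = U^T v for the coefficients: c = (-2/3). The projection is proj_W(v) = U c.
Check: (v - proj_W(v)) · u_1 = 0  (should be 0).
Result: proj_W(v) = (4/3, -4/3, -2, -4/3).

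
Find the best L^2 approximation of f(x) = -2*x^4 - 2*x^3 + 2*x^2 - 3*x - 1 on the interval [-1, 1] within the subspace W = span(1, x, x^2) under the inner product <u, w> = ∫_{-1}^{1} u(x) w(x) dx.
g(x) = 2*x^2/7 - 21*x/5 - 29/35

The best approximation g ∈ W is the orthogonal projection of f onto W. Writing g = a_0 + a_1 x + a_2 x^2, the coefficients solve the normal equations G · a = b where
  G_{ij} = <φ_i, φ_j> and b_i = <f, φ_i>, with φ_0 = 1, φ_1 = x, φ_2 = x^2.
G =
  [2, 0, 2/3]
  [0, 2/3, 0]
  [2/3, 0, 2/5],
b = (-22/15, -14/5, -46/105).
Solving gives a_0 = -29/35, a_1 = -21/5, a_2 = 2/7, so
  g(x) = 2*x^2/7 - 21*x/5 - 29/35.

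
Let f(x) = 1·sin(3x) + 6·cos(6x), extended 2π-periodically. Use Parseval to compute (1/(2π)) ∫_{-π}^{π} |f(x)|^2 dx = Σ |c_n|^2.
Σ |c_n|^2 = 37/2

Expand |f|^2 and use orthogonality of {sin(nx), cos(mx)} on [-π, π]:
  ∫_{-π}^{π} sin(nx)^2 dx = π, ∫ cos(mx)^2 dx = π, and cross terms integrate to 0.
So ∫_{-π}^{π} f(x)^2 dx = 1^2 · π + 6^2 · π = (1 + 36)π.
Divide by 2π: (1 + 36)/2 = 37/2.
By Parseval, this equals Σ |c_n|^2.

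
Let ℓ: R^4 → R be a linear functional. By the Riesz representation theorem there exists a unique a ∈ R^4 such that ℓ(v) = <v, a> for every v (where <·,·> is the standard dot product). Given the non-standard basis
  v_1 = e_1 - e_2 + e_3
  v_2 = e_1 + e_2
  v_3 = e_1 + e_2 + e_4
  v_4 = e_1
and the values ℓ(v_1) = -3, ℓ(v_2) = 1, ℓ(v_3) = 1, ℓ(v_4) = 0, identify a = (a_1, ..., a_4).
a = (0, 1, -2, 0)

Write a = (a_1, ..., a_4) in the standard basis. For each basis vector v_i, ℓ(v_i) = <v_i, a> is a linear equation in the a_j's. Collect the n equations into a matrix system V a = ℓ, where row i of V is v_i (expressed in the standard basis). Since V is invertible (lower-triangular with 1s on the diagonal, up to permutation), solve by back-substitution:
  V =
[[1, -1, 1, 0],
 [1, 1, 0, 0],
 [1, 1, 0, 1],
 [1, 0, 0, 0]]
  V a = (-3, 1, 1, 0)
Solving gives a = (0, 1, -2, 0).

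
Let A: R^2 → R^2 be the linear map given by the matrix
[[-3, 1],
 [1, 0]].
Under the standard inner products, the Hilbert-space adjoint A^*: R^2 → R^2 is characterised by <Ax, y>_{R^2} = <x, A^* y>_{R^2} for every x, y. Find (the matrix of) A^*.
A^* = A^T =
[[-3, 1],
 [1, 0]]

For real matrices with standard dot products, the defining identity <Ax, y> = <x, A^* y> gives (Ax)^T y = x^T (A^*) y, i.e. x^T A^T y = x^T (A^*) y. Since this holds for all x, y, we must have A^* = A^T. Therefore
A^* =
[[-3, 1],
 [1, 0]].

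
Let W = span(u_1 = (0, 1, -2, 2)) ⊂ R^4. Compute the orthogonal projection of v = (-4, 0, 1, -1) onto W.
proj_W(v) = (0, -4/9, 8/9, -8/9)

Set up U = [u_1 | ... | u_1] ∈ R^(4×1). The projector onto W = col(U) is P = U (U^T U)^(-1) U^T.
Compute U^T U =
  [9],
and U^T v = (-4).
Solve U^T U · c = U^T v for the coefficients: c = (-4/9). The projection is proj_W(v) = U c.
Check: (v - proj_W(v)) · u_1 = 0  (should be 0).
Result: proj_W(v) = (0, -4/9, 8/9, -8/9).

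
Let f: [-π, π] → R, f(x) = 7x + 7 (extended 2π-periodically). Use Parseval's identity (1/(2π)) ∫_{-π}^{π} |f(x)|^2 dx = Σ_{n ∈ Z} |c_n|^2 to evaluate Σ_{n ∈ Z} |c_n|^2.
Σ |c_n|^2 = 49π^2/3 + 49

Expand and integrate term by term over [-π, π]:
  ∫ (7x)^2 dx = 49·(2π^3/3); ∫ 2·7·(7)·x dx = 0 (odd integrand); ∫ 7^2 dx = 49·2π.
So (1/(2π)) ∫_{-π}^{π} (7x + 7)^2 dx = 49π^2/3 + 49 = 49π^2/3 + 49.
Parseval ⇒ Σ |c_n|^2 = 49π^2/3 + 49.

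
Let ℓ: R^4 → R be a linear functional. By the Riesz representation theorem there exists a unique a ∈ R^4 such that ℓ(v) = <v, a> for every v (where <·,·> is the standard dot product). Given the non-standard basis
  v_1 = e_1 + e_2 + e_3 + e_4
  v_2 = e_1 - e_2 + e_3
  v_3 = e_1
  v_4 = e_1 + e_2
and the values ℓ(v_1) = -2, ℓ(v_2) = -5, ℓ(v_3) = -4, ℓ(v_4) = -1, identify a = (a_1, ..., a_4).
a = (-4, 3, 2, -3)

Write a = (a_1, ..., a_4) in the standard basis. For each basis vector v_i, ℓ(v_i) = <v_i, a> is a linear equation in the a_j's. Collect the n equations into a matrix system V a = ℓ, where row i of V is v_i (expressed in the standard basis). Since V is invertible (lower-triangular with 1s on the diagonal, up to permutation), solve by back-substitution:
  V =
[[1, 1, 1, 1],
 [1, -1, 1, 0],
 [1, 0, 0, 0],
 [1, 1, 0, 0]]
  V a = (-2, -5, -4, -1)
Solving gives a = (-4, 3, 2, -3).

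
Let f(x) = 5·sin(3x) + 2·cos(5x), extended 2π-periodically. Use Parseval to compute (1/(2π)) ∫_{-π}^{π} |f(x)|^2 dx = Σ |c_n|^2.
Σ |c_n|^2 = 29/2

Expand |f|^2 and use orthogonality of {sin(nx), cos(mx)} on [-π, π]:
  ∫_{-π}^{π} sin(nx)^2 dx = π, ∫ cos(mx)^2 dx = π, and cross terms integrate to 0.
So ∫_{-π}^{π} f(x)^2 dx = 5^2 · π + 2^2 · π = (25 + 4)π.
Divide by 2π: (25 + 4)/2 = 29/2.
By Parseval, this equals Σ |c_n|^2.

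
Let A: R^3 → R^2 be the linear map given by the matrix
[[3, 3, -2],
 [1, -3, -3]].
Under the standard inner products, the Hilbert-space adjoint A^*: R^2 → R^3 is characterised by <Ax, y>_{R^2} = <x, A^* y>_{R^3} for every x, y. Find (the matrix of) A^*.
A^* = A^T =
[[3, 1],
 [3, -3],
 [-2, -3]]

For real matrices with standard dot products, the defining identity <Ax, y> = <x, A^* y> gives (Ax)^T y = x^T (A^*) y, i.e. x^T A^T y = x^T (A^*) y. Since this holds for all x, y, we must have A^* = A^T. Therefore
A^* =
[[3, 1],
 [3, -3],
 [-2, -3]].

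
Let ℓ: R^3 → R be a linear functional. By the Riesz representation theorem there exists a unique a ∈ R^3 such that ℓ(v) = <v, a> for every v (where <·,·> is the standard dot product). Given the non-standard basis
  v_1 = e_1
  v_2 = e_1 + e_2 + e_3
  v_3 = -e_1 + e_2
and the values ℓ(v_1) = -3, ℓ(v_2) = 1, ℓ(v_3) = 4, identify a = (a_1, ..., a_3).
a = (-3, 1, 3)

Write a = (a_1, ..., a_3) in the standard basis. For each basis vector v_i, ℓ(v_i) = <v_i, a> is a linear equation in the a_j's. Collect the n equations into a matrix system V a = ℓ, where row i of V is v_i (expressed in the standard basis). Since V is invertible (lower-triangular with 1s on the diagonal, up to permutation), solve by back-substitution:
  V =
[[1, 0, 0],
 [1, 1, 1],
 [-1, 1, 0]]
  V a = (-3, 1, 4)
Solving gives a = (-3, 1, 3).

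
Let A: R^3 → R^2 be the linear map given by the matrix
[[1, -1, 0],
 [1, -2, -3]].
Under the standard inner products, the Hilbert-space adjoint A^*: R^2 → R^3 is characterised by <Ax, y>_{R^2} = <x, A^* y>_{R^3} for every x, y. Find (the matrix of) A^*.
A^* = A^T =
[[1, 1],
 [-1, -2],
 [0, -3]]

For real matrices with standard dot products, the defining identity <Ax, y> = <x, A^* y> gives (Ax)^T y = x^T (A^*) y, i.e. x^T A^T y = x^T (A^*) y. Since this holds for all x, y, we must have A^* = A^T. Therefore
A^* =
[[1, 1],
 [-1, -2],
 [0, -3]].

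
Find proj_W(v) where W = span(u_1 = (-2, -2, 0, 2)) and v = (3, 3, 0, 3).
proj_W(v) = (1, 1, 0, -1)

Set up U = [u_1 | ... | u_1] ∈ R^(4×1). The projector onto W = col(U) is P = U (U^T U)^(-1) U^T.
Compute U^T U =
  [12],
and U^T v = (-6).
Solve U^T U · c = U^T v for the coefficients: c = (-1/2). The projection is proj_W(v) = U c.
Check: (v - proj_W(v)) · u_1 = 0  (should be 0).
Result: proj_W(v) = (1, 1, 0, -1).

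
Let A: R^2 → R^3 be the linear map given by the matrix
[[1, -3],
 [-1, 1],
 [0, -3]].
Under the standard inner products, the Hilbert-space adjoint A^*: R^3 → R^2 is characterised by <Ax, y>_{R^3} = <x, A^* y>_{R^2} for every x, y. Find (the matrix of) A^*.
A^* = A^T =
[[1, -1, 0],
 [-3, 1, -3]]

For real matrices with standard dot products, the defining identity <Ax, y> = <x, A^* y> gives (Ax)^T y = x^T (A^*) y, i.e. x^T A^T y = x^T (A^*) y. Since this holds for all x, y, we must have A^* = A^T. Therefore
A^* =
[[1, -1, 0],
 [-3, 1, -3]].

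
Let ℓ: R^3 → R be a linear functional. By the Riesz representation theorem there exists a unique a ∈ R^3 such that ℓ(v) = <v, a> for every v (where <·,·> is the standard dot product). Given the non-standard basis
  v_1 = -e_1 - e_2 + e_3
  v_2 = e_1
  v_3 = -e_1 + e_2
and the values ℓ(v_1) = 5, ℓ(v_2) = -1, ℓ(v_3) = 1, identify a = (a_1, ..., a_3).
a = (-1, 0, 4)

Write a = (a_1, ..., a_3) in the standard basis. For each basis vector v_i, ℓ(v_i) = <v_i, a> is a linear equation in the a_j's. Collect the n equations into a matrix system V a = ℓ, where row i of V is v_i (expressed in the standard basis). Since V is invertible (lower-triangular with 1s on the diagonal, up to permutation), solve by back-substitution:
  V =
[[-1, -1, 1],
 [1, 0, 0],
 [-1, 1, 0]]
  V a = (5, -1, 1)
Solving gives a = (-1, 0, 4).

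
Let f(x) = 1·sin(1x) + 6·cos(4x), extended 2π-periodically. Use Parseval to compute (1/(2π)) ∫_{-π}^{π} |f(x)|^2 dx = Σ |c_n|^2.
Σ |c_n|^2 = 37/2

Expand |f|^2 and use orthogonality of {sin(nx), cos(mx)} on [-π, π]:
  ∫_{-π}^{π} sin(nx)^2 dx = π, ∫ cos(mx)^2 dx = π, and cross terms integrate to 0.
So ∫_{-π}^{π} f(x)^2 dx = 1^2 · π + 6^2 · π = (1 + 36)π.
Divide by 2π: (1 + 36)/2 = 37/2.
By Parseval, this equals Σ |c_n|^2.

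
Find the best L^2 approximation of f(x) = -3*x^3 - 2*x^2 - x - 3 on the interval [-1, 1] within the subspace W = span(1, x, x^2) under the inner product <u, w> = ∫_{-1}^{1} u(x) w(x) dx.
g(x) = -2*x^2 - 14*x/5 - 3

The best approximation g ∈ W is the orthogonal projection of f onto W. Writing g = a_0 + a_1 x + a_2 x^2, the coefficients solve the normal equations G · a = b where
  G_{ij} = <φ_i, φ_j> and b_i = <f, φ_i>, with φ_0 = 1, φ_1 = x, φ_2 = x^2.
G =
  [2, 0, 2/3]
  [0, 2/3, 0]
  [2/3, 0, 2/5],
b = (-22/3, -28/15, -14/5).
Solving gives a_0 = -3, a_1 = -14/5, a_2 = -2, so
  g(x) = -2*x^2 - 14*x/5 - 3.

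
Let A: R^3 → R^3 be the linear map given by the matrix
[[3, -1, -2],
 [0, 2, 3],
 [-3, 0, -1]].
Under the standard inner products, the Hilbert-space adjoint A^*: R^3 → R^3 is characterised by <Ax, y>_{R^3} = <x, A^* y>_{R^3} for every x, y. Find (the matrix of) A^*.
A^* = A^T =
[[3, 0, -3],
 [-1, 2, 0],
 [-2, 3, -1]]

For real matrices with standard dot products, the defining identity <Ax, y> = <x, A^* y> gives (Ax)^T y = x^T (A^*) y, i.e. x^T A^T y = x^T (A^*) y. Since this holds for all x, y, we must have A^* = A^T. Therefore
A^* =
[[3, 0, -3],
 [-1, 2, 0],
 [-2, 3, -1]].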